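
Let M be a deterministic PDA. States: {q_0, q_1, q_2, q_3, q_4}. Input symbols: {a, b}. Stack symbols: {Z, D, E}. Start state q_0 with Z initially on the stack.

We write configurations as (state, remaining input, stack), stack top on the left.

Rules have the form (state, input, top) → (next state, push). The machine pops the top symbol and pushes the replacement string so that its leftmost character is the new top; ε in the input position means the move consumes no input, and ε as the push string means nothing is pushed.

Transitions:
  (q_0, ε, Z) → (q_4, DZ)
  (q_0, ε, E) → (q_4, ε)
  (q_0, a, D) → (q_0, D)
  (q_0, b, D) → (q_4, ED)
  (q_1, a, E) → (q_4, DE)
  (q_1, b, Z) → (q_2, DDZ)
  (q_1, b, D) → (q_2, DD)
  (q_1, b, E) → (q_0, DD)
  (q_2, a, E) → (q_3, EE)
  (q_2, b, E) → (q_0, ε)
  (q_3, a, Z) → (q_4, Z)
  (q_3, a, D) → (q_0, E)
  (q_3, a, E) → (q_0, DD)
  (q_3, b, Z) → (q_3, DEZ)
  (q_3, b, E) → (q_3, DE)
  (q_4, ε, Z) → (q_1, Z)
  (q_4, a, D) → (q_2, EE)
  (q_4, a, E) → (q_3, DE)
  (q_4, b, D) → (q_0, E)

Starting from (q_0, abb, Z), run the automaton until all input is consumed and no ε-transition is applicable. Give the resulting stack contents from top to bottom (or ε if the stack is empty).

DDZ

(q_0, abb, Z) ⊢ (q_4, abb, DZ) ⊢ (q_2, bb, EEZ) ⊢ (q_0, b, EZ) ⊢ (q_4, b, Z) ⊢ (q_1, b, Z) ⊢ (q_2, ε, DDZ)
All input consumed in state q_2 with stack DDZ.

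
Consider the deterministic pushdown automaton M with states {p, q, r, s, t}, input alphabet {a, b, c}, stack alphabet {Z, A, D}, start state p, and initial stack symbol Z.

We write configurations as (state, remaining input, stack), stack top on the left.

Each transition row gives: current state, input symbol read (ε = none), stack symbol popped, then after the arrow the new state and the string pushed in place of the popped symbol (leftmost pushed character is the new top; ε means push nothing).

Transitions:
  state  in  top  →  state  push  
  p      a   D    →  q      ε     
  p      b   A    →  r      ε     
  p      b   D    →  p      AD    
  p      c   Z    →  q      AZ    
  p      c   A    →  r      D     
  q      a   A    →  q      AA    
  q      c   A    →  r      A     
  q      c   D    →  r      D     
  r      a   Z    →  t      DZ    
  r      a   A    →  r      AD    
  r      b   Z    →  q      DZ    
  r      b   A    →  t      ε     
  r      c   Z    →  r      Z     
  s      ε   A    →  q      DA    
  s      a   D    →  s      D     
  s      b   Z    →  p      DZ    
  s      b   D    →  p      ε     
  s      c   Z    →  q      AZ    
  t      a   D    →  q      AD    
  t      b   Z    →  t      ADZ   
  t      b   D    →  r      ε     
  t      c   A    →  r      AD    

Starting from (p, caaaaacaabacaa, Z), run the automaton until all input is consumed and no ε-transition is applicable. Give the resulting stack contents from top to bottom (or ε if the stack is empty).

(p, caaaaacaabacaa, Z)
  read c, top Z: go to q, push AZ → (q, aaaaacaabacaa, AZ)
  read a, top A: go to q, push AA → (q, aaaacaabacaa, AAZ)
  read a, top A: go to q, push AA → (q, aaacaabacaa, AAAZ)
  read a, top A: go to q, push AA → (q, aacaabacaa, AAAAZ)
  read a, top A: go to q, push AA → (q, acaabacaa, AAAAAZ)
  read a, top A: go to q, push AA → (q, caabacaa, AAAAAAZ)
  read c, top A: go to r, push A → (r, aabacaa, AAAAAAZ)
  read a, top A: go to r, push AD → (r, abacaa, ADAAAAAZ)
  read a, top A: go to r, push AD → (r, bacaa, ADDAAAAAZ)
  read b, top A: go to t, push ε → (t, acaa, DDAAAAAZ)
  read a, top D: go to q, push AD → (q, caa, ADDAAAAAZ)
  read c, top A: go to r, push A → (r, aa, ADDAAAAAZ)
  read a, top A: go to r, push AD → (r, a, ADDDAAAAAZ)
  read a, top A: go to r, push AD → (r, ε, ADDDDAAAAAZ)
All input consumed in state r with stack ADDDDAAAAAZ.

ADDDDAAAAAZ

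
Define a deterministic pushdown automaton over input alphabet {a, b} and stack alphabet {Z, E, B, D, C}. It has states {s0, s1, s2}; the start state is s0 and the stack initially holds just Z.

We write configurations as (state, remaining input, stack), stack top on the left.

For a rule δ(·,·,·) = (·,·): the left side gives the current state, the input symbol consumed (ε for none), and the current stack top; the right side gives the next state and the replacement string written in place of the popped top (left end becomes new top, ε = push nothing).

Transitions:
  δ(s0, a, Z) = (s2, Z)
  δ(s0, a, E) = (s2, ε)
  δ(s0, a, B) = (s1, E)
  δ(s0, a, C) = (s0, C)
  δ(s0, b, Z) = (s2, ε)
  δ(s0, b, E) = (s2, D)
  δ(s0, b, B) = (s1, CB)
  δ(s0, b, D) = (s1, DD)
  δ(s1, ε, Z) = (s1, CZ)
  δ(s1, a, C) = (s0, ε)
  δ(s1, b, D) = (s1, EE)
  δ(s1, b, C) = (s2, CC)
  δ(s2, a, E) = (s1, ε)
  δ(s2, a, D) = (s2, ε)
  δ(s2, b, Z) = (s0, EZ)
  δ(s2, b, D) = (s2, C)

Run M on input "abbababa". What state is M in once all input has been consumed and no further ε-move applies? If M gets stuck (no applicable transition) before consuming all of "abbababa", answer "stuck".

s2

(s0, abbababa, Z)
  read a, top Z: go to s2, push Z → (s2, bbababa, Z)
  read b, top Z: go to s0, push EZ → (s0, bababa, EZ)
  read b, top E: go to s2, push D → (s2, ababa, DZ)
  read a, top D: go to s2, push ε → (s2, baba, Z)
  read b, top Z: go to s0, push EZ → (s0, aba, EZ)
  read a, top E: go to s2, push ε → (s2, ba, Z)
  read b, top Z: go to s0, push EZ → (s0, a, EZ)
  read a, top E: go to s2, push ε → (s2, ε, Z)
All input consumed; M is in state s2.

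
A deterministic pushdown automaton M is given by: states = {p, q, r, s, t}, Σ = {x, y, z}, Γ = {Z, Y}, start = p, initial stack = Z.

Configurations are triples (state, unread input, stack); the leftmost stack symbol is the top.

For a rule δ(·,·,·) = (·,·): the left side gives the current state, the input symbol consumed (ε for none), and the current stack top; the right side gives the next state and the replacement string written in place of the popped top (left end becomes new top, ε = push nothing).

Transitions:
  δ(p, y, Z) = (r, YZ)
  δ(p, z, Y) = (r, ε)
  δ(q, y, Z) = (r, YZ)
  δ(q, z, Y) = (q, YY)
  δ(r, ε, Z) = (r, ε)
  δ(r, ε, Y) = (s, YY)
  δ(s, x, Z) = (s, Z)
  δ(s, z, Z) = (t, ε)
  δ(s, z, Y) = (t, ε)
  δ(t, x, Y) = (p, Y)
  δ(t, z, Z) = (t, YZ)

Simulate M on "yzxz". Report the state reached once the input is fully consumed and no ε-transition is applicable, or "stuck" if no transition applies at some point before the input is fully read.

r

(p, yzxz, Z)
  read y, top Z: go to r, push YZ → (r, zxz, YZ)
  ε-move, top Y: go to s, push YY → (s, zxz, YYZ)
  read z, top Y: go to t, push ε → (t, xz, YZ)
  read x, top Y: go to p, push Y → (p, z, YZ)
  read z, top Y: go to r, push ε → (r, ε, Z)
  ε-move, top Z: go to r, push ε → (r, ε, ε)
All input consumed; M is in state r.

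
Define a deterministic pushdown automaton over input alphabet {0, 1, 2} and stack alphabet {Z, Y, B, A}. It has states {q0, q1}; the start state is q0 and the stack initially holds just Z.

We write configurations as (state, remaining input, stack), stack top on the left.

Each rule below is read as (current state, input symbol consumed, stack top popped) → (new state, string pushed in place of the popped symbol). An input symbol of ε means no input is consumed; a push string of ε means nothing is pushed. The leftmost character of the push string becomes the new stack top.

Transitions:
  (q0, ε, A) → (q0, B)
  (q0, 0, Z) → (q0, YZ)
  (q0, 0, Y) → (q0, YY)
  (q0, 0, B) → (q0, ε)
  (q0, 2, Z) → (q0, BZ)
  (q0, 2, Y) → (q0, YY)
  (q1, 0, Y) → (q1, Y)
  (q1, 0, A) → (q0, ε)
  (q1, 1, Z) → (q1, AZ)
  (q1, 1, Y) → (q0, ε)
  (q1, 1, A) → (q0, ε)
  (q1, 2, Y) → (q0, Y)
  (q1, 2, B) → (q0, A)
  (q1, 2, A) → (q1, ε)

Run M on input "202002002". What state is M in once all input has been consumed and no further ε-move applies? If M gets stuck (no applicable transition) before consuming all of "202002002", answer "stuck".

(q0, 202002002, Z) ⊢ (q0, 02002002, BZ) ⊢ (q0, 2002002, Z) ⊢ (q0, 002002, BZ) ⊢ (q0, 02002, Z) ⊢ (q0, 2002, YZ) ⊢ (q0, 002, YYZ) ⊢ (q0, 02, YYYZ) ⊢ (q0, 2, YYYYZ) ⊢ (q0, ε, YYYYYZ)
All input consumed; M is in state q0.

q0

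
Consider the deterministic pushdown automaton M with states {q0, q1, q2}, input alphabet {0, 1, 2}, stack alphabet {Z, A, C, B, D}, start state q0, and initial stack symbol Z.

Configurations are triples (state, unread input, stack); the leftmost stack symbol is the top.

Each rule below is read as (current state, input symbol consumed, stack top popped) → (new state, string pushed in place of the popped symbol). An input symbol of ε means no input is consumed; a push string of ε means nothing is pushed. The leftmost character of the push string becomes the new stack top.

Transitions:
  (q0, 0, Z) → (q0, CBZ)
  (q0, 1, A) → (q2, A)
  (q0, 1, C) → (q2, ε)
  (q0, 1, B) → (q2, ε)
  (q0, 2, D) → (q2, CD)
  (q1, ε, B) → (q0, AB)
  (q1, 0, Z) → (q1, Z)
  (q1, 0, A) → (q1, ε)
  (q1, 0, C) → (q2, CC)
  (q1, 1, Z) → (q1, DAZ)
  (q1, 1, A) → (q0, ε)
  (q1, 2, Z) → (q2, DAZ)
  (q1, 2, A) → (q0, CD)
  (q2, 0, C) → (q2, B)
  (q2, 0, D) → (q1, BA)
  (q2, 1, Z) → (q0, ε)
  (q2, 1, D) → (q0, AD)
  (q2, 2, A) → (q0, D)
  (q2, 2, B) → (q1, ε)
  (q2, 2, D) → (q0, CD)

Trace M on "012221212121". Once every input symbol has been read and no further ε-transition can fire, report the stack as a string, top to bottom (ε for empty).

(q0, 012221212121, Z)
  read 0, top Z: go to q0, push CBZ → (q0, 12221212121, CBZ)
  read 1, top C: go to q2, push ε → (q2, 2221212121, BZ)
  read 2, top B: go to q1, push ε → (q1, 221212121, Z)
  read 2, top Z: go to q2, push DAZ → (q2, 21212121, DAZ)
  read 2, top D: go to q0, push CD → (q0, 1212121, CDAZ)
  read 1, top C: go to q2, push ε → (q2, 212121, DAZ)
  read 2, top D: go to q0, push CD → (q0, 12121, CDAZ)
  read 1, top C: go to q2, push ε → (q2, 2121, DAZ)
  read 2, top D: go to q0, push CD → (q0, 121, CDAZ)
  read 1, top C: go to q2, push ε → (q2, 21, DAZ)
  read 2, top D: go to q0, push CD → (q0, 1, CDAZ)
  read 1, top C: go to q2, push ε → (q2, ε, DAZ)
All input consumed in state q2 with stack DAZ.

DAZ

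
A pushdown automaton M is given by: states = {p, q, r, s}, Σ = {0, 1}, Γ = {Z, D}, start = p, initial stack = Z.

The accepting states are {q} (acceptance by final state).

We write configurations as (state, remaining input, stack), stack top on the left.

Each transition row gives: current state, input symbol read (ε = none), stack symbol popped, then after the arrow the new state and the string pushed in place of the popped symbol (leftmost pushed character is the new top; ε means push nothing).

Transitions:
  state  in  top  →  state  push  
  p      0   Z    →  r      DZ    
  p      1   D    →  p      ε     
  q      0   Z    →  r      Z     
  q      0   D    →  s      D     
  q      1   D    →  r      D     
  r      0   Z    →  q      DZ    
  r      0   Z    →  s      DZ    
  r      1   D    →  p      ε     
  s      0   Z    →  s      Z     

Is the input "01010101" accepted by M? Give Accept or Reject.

Reject

No computation consumes all input and reaches a final state.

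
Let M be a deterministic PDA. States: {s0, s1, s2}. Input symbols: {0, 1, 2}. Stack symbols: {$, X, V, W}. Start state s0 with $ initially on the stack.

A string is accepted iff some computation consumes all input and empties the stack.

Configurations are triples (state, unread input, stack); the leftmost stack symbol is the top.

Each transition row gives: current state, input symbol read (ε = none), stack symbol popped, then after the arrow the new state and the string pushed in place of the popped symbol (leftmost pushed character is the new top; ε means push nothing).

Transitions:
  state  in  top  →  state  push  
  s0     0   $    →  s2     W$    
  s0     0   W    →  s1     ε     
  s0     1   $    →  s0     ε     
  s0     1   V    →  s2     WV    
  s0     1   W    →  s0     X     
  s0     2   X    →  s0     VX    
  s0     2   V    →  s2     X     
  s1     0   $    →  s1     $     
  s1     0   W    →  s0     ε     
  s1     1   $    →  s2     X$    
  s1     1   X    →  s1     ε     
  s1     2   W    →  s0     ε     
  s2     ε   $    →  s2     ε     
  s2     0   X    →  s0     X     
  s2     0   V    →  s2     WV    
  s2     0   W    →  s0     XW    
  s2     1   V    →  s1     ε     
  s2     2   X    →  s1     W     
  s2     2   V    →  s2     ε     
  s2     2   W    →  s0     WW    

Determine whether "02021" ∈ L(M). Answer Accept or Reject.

Accept

(s0, 02021, $)
  read 0, top $: go to s2, push W$ → (s2, 2021, W$)
  read 2, top W: go to s0, push WW → (s0, 021, WW$)
  read 0, top W: go to s1, push ε → (s1, 21, W$)
  read 2, top W: go to s0, push ε → (s0, 1, $)
  read 1, top $: go to s0, push ε → (s0, ε, ε)
All input consumed and the stack is empty.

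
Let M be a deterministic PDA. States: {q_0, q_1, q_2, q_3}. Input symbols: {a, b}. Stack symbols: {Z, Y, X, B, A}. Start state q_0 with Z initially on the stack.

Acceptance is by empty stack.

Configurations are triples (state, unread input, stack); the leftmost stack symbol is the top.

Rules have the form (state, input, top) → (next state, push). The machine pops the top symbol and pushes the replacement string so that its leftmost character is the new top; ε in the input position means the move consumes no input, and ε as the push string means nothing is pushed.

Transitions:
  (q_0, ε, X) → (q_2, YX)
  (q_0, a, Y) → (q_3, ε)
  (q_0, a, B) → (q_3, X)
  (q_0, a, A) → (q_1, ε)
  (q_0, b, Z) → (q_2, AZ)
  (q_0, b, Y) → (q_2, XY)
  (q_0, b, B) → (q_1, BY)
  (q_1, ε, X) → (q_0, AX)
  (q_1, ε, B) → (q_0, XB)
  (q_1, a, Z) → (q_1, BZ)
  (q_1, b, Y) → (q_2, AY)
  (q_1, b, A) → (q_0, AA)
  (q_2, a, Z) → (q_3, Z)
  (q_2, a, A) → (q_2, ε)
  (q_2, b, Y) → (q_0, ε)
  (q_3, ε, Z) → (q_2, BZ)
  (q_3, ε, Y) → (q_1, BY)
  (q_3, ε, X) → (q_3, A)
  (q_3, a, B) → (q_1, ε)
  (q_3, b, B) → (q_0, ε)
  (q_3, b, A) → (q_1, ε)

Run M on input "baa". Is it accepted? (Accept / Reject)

Reject

(q_0, baa, Z)
  read b, top Z: go to q_2, push AZ → (q_2, aa, AZ)
  read a, top A: go to q_2, push ε → (q_2, a, Z)
  read a, top Z: go to q_3, push Z → (q_3, ε, Z)
  ε-move, top Z: go to q_2, push BZ → (q_2, ε, BZ)
All input consumed; stack is BZ, not empty, and no further ε-move applies.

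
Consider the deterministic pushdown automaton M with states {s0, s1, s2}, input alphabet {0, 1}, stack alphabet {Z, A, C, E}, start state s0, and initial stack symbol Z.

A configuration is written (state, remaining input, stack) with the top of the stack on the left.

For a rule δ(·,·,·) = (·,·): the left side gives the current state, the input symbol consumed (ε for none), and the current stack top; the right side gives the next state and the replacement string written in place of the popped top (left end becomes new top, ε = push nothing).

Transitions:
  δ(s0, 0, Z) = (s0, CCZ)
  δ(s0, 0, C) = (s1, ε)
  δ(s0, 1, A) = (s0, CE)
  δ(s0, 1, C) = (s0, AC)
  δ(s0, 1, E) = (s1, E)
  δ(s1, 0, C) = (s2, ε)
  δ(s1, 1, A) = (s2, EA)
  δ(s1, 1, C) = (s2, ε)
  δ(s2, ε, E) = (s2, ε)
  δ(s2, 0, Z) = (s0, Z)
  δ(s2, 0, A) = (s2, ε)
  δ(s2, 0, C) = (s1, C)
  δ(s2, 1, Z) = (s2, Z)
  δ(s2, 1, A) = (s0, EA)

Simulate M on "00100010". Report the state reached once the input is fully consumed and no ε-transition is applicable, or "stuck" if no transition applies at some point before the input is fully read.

s0

(s0, 00100010, Z)
  read 0, top Z: go to s0, push CCZ → (s0, 0100010, CCZ)
  read 0, top C: go to s1, push ε → (s1, 100010, CZ)
  read 1, top C: go to s2, push ε → (s2, 00010, Z)
  read 0, top Z: go to s0, push Z → (s0, 0010, Z)
  read 0, top Z: go to s0, push CCZ → (s0, 010, CCZ)
  read 0, top C: go to s1, push ε → (s1, 10, CZ)
  read 1, top C: go to s2, push ε → (s2, 0, Z)
  read 0, top Z: go to s0, push Z → (s0, ε, Z)
All input consumed; M is in state s0.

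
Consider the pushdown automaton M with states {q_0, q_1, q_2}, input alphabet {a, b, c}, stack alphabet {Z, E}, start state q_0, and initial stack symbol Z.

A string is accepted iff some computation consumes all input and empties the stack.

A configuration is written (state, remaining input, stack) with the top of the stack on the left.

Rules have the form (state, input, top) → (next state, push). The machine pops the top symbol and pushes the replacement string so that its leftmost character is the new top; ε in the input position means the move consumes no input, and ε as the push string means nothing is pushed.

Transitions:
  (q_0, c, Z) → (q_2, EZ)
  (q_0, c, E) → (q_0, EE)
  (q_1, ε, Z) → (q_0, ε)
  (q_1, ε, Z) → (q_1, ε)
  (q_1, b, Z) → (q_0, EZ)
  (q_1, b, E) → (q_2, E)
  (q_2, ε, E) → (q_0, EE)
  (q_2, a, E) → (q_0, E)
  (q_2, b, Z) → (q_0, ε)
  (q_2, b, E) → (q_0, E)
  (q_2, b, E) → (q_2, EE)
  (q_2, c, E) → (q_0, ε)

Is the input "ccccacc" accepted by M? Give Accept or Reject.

Reject

No computation consumes all input and empties the stack.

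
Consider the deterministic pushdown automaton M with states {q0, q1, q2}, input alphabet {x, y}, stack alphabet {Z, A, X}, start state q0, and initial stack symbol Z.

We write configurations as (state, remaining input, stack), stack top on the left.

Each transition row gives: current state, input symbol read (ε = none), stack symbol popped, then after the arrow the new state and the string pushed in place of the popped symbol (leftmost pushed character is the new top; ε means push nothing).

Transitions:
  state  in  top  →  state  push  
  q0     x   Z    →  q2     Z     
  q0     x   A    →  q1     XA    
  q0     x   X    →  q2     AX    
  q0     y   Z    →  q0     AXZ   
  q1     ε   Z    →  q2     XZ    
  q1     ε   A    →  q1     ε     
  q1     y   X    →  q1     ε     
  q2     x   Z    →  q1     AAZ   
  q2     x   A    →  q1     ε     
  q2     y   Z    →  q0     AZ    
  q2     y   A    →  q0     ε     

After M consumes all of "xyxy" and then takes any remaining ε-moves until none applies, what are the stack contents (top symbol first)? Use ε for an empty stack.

(q0, xyxy, Z)
  read x, top Z: go to q2, push Z → (q2, yxy, Z)
  read y, top Z: go to q0, push AZ → (q0, xy, AZ)
  read x, top A: go to q1, push XA → (q1, y, XAZ)
  read y, top X: go to q1, push ε → (q1, ε, AZ)
  ε-move, top A: go to q1, push ε → (q1, ε, Z)
  ε-move, top Z: go to q2, push XZ → (q2, ε, XZ)
All input consumed in state q2 with stack XZ.

XZ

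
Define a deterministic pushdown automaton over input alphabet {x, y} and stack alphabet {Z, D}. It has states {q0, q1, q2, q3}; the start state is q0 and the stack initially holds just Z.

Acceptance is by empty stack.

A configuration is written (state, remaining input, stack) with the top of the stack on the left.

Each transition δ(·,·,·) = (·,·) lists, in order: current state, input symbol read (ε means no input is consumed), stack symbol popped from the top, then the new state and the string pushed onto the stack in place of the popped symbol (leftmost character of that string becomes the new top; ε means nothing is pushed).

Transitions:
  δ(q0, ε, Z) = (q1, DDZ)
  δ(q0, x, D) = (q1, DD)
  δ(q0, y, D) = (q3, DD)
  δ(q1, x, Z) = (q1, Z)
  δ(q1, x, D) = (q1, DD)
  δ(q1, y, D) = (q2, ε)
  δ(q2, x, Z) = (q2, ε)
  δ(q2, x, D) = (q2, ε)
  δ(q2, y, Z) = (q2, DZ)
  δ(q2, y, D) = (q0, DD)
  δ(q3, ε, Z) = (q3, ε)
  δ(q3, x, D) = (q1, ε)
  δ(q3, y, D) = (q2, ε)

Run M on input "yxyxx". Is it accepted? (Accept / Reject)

Accept

(q0, yxyxx, Z)
  ε-move, top Z: go to q1, push DDZ → (q1, yxyxx, DDZ)
  read y, top D: go to q2, push ε → (q2, xyxx, DZ)
  read x, top D: go to q2, push ε → (q2, yxx, Z)
  read y, top Z: go to q2, push DZ → (q2, xx, DZ)
  read x, top D: go to q2, push ε → (q2, x, Z)
  read x, top Z: go to q2, push ε → (q2, ε, ε)
All input consumed and the stack is empty.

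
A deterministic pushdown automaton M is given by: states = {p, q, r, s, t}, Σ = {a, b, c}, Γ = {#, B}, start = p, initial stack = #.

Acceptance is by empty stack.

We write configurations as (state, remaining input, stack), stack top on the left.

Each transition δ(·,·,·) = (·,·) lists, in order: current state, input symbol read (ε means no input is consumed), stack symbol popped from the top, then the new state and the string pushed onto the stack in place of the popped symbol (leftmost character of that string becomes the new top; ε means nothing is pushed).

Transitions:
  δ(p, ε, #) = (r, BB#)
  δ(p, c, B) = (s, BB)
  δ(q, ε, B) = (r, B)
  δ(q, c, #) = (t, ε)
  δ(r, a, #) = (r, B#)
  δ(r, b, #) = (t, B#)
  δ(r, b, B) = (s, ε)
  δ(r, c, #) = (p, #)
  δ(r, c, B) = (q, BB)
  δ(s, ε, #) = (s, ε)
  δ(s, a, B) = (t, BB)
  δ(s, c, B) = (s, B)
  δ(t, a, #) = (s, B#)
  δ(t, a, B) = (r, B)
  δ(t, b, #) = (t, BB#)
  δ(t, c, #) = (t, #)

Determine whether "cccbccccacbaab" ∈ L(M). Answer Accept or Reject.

(p, cccbccccacbaab, #)
  ε-move, top #: go to r, push BB# → (r, cccbccccacbaab, BB#)
  read c, top B: go to q, push BB → (q, ccbccccacbaab, BBB#)
  ε-move, top B: go to r, push B → (r, ccbccccacbaab, BBB#)
  read c, top B: go to q, push BB → (q, cbccccacbaab, BBBB#)
  ε-move, top B: go to r, push B → (r, cbccccacbaab, BBBB#)
  read c, top B: go to q, push BB → (q, bccccacbaab, BBBBB#)
  ε-move, top B: go to r, push B → (r, bccccacbaab, BBBBB#)
  read b, top B: go to s, push ε → (s, ccccacbaab, BBBB#)
  read c, top B: go to s, push B → (s, cccacbaab, BBBB#)
  read c, top B: go to s, push B → (s, ccacbaab, BBBB#)
  read c, top B: go to s, push B → (s, cacbaab, BBBB#)
  read c, top B: go to s, push B → (s, acbaab, BBBB#)
  read a, top B: go to t, push BB → (t, cbaab, BBBBB#)
No transition applies at (t, cbaab, BBBBB#); input not fully consumed.

Reject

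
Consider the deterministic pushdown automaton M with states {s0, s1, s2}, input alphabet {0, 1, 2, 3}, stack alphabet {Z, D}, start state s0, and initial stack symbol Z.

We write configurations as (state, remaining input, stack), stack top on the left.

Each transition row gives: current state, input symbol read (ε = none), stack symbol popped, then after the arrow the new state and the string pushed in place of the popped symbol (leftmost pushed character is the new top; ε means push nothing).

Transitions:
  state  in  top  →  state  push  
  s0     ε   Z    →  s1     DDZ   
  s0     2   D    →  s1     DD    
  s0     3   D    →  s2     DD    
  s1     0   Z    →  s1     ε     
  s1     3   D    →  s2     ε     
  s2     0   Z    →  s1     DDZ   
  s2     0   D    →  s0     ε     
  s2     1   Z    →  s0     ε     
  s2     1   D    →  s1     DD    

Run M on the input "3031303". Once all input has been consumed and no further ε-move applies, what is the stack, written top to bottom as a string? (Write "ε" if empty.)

DZ

(s0, 3031303, Z)
  ε-move, top Z: go to s1, push DDZ → (s1, 3031303, DDZ)
  read 3, top D: go to s2, push ε → (s2, 031303, DZ)
  read 0, top D: go to s0, push ε → (s0, 31303, Z)
  ε-move, top Z: go to s1, push DDZ → (s1, 31303, DDZ)
  read 3, top D: go to s2, push ε → (s2, 1303, DZ)
  read 1, top D: go to s1, push DD → (s1, 303, DDZ)
  read 3, top D: go to s2, push ε → (s2, 03, DZ)
  read 0, top D: go to s0, push ε → (s0, 3, Z)
  ε-move, top Z: go to s1, push DDZ → (s1, 3, DDZ)
  read 3, top D: go to s2, push ε → (s2, ε, DZ)
All input consumed in state s2 with stack DZ.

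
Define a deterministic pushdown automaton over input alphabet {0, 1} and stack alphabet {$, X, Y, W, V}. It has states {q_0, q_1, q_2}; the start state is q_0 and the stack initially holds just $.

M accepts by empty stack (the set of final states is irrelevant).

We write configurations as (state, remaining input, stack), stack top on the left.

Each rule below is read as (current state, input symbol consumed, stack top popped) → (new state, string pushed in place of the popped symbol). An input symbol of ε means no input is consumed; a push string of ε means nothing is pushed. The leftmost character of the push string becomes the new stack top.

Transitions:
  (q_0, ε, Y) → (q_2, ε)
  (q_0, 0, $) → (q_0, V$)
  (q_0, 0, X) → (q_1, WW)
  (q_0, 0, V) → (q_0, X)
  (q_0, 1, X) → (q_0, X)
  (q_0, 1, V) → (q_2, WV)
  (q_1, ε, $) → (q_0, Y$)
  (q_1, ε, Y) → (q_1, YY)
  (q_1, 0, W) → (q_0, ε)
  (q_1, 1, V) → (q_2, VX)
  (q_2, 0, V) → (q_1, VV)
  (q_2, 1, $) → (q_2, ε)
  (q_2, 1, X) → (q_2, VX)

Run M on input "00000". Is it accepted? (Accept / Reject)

Reject

(q_0, 00000, $)
  read 0, top $: go to q_0, push V$ → (q_0, 0000, V$)
  read 0, top V: go to q_0, push X → (q_0, 000, X$)
  read 0, top X: go to q_1, push WW → (q_1, 00, WW$)
  read 0, top W: go to q_0, push ε → (q_0, 0, W$)
No transition applies at (q_0, 0, W$); input not fully consumed.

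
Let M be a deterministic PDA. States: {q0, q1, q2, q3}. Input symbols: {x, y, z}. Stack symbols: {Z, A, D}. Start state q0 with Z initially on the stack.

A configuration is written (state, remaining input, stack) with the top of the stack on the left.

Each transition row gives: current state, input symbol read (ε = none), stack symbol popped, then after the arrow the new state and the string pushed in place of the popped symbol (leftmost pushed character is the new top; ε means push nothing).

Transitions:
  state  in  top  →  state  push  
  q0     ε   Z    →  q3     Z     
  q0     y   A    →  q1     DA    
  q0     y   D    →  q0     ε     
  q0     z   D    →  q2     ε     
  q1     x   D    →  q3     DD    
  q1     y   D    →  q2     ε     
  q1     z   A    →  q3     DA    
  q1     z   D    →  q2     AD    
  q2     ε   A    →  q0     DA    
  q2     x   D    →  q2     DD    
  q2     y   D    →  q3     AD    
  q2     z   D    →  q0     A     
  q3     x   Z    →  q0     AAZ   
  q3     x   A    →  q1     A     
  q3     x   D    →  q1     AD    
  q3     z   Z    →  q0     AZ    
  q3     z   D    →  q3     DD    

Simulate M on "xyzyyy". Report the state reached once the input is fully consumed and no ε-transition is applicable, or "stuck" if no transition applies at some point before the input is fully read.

q0

(q0, xyzyyy, Z) ⊢ (q3, xyzyyy, Z) ⊢ (q0, yzyyy, AAZ) ⊢ (q1, zyyy, DAAZ) ⊢ (q2, yyy, ADAAZ) ⊢ (q0, yyy, DADAAZ) ⊢ (q0, yy, ADAAZ) ⊢ (q1, y, DADAAZ) ⊢ (q2, ε, ADAAZ) ⊢ (q0, ε, DADAAZ)
All input consumed; M is in state q0.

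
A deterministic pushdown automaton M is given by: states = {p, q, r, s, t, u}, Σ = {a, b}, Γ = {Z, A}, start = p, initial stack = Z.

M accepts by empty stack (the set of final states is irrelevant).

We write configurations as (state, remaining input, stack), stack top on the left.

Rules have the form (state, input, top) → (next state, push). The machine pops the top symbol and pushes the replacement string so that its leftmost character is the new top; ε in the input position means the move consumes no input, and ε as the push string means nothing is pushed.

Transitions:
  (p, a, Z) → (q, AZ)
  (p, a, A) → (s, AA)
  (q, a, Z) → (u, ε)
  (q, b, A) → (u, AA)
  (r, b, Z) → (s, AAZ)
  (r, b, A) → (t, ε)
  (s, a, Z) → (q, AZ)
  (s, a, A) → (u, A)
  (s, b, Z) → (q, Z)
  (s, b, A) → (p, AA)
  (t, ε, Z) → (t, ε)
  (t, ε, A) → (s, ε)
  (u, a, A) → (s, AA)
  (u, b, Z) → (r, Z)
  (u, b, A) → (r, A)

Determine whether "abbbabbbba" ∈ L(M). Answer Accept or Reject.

Accept

(p, abbbabbbba, Z) ⊢ (q, bbbabbbba, AZ) ⊢ (u, bbabbbba, AAZ) ⊢ (r, babbbba, AAZ) ⊢ (t, abbbba, AZ) ⊢ (s, abbbba, Z) ⊢ (q, bbbba, AZ) ⊢ (u, bbba, AAZ) ⊢ (r, bba, AAZ) ⊢ (t, ba, AZ) ⊢ (s, ba, Z) ⊢ (q, a, Z) ⊢ (u, ε, ε)
All input consumed and the stack is empty.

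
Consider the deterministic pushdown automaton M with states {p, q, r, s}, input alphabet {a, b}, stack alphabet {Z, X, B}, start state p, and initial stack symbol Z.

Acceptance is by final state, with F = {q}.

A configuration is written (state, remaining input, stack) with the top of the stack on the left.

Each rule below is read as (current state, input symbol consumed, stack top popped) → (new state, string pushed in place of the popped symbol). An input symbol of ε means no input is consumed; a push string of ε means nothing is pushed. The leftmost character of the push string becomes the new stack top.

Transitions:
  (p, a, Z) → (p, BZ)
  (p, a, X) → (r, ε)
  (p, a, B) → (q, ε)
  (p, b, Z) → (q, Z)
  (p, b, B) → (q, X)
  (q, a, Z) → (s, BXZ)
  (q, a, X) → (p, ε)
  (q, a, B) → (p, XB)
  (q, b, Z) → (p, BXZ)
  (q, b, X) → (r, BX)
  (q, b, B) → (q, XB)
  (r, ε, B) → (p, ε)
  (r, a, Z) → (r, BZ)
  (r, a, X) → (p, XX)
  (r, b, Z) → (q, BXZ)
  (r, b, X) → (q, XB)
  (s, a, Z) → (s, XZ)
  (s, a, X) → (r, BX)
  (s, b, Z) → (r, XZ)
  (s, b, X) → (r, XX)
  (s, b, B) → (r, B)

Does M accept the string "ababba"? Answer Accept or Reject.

Accept

(p, ababba, Z)
  read a, top Z: go to p, push BZ → (p, babba, BZ)
  read b, top B: go to q, push X → (q, abba, XZ)
  read a, top X: go to p, push ε → (p, bba, Z)
  read b, top Z: go to q, push Z → (q, ba, Z)
  read b, top Z: go to p, push BXZ → (p, a, BXZ)
  read a, top B: go to q, push ε → (q, ε, XZ)
All input consumed; state q ∈ F.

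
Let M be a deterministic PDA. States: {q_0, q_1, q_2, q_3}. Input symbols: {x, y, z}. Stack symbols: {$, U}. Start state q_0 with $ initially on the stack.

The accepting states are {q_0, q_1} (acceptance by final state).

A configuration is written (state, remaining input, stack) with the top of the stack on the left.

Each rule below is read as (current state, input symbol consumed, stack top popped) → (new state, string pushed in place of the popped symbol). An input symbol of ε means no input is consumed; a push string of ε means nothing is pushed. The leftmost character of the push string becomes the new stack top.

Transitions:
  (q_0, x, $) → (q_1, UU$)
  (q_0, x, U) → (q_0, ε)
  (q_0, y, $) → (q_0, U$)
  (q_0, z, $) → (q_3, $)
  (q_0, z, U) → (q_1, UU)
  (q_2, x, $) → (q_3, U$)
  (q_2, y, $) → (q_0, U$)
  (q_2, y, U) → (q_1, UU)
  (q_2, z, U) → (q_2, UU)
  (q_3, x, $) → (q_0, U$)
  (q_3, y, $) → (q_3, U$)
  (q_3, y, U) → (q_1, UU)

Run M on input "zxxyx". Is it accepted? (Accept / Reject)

Accept

(q_0, zxxyx, $) ⊢ (q_3, xxyx, $) ⊢ (q_0, xyx, U$) ⊢ (q_0, yx, $) ⊢ (q_0, x, U$) ⊢ (q_0, ε, $)
All input consumed; state q_0 ∈ F.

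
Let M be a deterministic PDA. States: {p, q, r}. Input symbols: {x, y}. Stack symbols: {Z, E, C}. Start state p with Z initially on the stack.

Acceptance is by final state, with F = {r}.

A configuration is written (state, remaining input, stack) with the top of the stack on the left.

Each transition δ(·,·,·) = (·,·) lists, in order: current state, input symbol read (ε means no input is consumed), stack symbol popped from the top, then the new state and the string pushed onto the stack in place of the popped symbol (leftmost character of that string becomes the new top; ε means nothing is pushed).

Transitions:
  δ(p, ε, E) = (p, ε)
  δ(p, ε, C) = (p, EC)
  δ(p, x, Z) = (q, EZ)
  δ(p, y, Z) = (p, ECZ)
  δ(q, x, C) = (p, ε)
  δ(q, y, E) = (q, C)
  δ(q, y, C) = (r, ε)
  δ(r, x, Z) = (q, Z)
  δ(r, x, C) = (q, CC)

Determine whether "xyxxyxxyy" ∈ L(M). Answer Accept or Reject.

(p, xyxxyxxyy, Z)
  read x, top Z: go to q, push EZ → (q, yxxyxxyy, EZ)
  read y, top E: go to q, push C → (q, xxyxxyy, CZ)
  read x, top C: go to p, push ε → (p, xyxxyy, Z)
  read x, top Z: go to q, push EZ → (q, yxxyy, EZ)
  read y, top E: go to q, push C → (q, xxyy, CZ)
  read x, top C: go to p, push ε → (p, xyy, Z)
  read x, top Z: go to q, push EZ → (q, yy, EZ)
  read y, top E: go to q, push C → (q, y, CZ)
  read y, top C: go to r, push ε → (r, ε, Z)
All input consumed; state r ∈ F.

Accept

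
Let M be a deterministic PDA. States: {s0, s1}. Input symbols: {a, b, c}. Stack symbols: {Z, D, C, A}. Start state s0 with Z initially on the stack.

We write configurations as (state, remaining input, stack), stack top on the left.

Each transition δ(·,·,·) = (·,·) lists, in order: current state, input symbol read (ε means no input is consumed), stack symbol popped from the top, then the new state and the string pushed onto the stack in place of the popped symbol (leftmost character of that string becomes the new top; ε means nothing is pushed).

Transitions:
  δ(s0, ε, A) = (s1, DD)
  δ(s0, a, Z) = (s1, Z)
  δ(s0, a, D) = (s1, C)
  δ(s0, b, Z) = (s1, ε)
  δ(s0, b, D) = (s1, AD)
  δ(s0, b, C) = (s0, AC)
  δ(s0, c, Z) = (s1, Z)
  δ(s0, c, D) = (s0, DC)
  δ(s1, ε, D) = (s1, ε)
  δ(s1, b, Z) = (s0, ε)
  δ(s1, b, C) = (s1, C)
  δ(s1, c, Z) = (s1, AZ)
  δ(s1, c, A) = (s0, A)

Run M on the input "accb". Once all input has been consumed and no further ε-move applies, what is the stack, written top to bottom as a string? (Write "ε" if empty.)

ε

(s0, accb, Z)
  read a, top Z: go to s1, push Z → (s1, ccb, Z)
  read c, top Z: go to s1, push AZ → (s1, cb, AZ)
  read c, top A: go to s0, push A → (s0, b, AZ)
  ε-move, top A: go to s1, push DD → (s1, b, DDZ)
  ε-move, top D: go to s1, push ε → (s1, b, DZ)
  ε-move, top D: go to s1, push ε → (s1, b, Z)
  read b, top Z: go to s0, push ε → (s0, ε, ε)
All input consumed in state s0 with stack ε.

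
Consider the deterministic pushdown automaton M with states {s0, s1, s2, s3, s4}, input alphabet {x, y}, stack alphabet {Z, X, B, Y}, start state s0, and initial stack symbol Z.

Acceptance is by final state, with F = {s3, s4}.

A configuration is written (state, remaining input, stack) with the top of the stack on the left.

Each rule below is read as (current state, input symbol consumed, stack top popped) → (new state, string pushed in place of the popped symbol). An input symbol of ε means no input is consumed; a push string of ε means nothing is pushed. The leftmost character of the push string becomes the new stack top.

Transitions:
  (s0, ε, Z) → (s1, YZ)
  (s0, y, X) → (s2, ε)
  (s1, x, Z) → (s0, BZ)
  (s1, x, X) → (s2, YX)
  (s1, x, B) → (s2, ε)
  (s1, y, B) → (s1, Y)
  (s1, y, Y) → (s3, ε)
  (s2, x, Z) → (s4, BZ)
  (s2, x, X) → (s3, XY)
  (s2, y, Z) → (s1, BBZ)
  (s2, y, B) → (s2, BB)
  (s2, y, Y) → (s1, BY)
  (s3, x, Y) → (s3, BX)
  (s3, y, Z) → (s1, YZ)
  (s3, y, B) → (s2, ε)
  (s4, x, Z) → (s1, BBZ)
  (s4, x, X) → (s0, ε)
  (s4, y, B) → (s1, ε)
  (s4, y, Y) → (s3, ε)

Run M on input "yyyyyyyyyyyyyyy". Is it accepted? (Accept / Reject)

(s0, yyyyyyyyyyyyyyy, Z)
  ε-move, top Z: go to s1, push YZ → (s1, yyyyyyyyyyyyyyy, YZ)
  read y, top Y: go to s3, push ε → (s3, yyyyyyyyyyyyyy, Z)
  read y, top Z: go to s1, push YZ → (s1, yyyyyyyyyyyyy, YZ)
  read y, top Y: go to s3, push ε → (s3, yyyyyyyyyyyy, Z)
  read y, top Z: go to s1, push YZ → (s1, yyyyyyyyyyy, YZ)
  read y, top Y: go to s3, push ε → (s3, yyyyyyyyyy, Z)
  read y, top Z: go to s1, push YZ → (s1, yyyyyyyyy, YZ)
  read y, top Y: go to s3, push ε → (s3, yyyyyyyy, Z)
  read y, top Z: go to s1, push YZ → (s1, yyyyyyy, YZ)
  read y, top Y: go to s3, push ε → (s3, yyyyyy, Z)
  read y, top Z: go to s1, push YZ → (s1, yyyyy, YZ)
  read y, top Y: go to s3, push ε → (s3, yyyy, Z)
  read y, top Z: go to s1, push YZ → (s1, yyy, YZ)
  read y, top Y: go to s3, push ε → (s3, yy, Z)
  read y, top Z: go to s1, push YZ → (s1, y, YZ)
  read y, top Y: go to s3, push ε → (s3, ε, Z)
All input consumed; state s3 ∈ F.

Accept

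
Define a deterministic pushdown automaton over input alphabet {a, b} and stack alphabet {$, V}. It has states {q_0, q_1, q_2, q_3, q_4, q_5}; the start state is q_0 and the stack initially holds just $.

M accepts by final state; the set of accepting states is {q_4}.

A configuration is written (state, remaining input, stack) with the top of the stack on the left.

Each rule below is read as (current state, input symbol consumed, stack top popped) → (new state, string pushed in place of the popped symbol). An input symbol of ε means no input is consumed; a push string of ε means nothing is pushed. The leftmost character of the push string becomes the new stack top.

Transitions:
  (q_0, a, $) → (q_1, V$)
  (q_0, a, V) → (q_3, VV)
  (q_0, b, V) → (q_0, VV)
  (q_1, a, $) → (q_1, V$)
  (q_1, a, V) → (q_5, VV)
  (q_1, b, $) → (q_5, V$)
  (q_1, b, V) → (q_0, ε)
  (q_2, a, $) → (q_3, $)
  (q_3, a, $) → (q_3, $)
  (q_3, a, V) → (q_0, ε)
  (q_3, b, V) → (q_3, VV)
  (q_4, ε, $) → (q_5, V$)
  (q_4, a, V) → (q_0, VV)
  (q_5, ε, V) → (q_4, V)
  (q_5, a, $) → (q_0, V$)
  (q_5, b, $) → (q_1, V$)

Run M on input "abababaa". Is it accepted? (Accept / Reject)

Accept

(q_0, abababaa, $) ⊢ (q_1, bababaa, V$) ⊢ (q_0, ababaa, $) ⊢ (q_1, babaa, V$) ⊢ (q_0, abaa, $) ⊢ (q_1, baa, V$) ⊢ (q_0, aa, $) ⊢ (q_1, a, V$) ⊢ (q_5, ε, VV$) ⊢ (q_4, ε, VV$)
All input consumed; state q_4 ∈ F.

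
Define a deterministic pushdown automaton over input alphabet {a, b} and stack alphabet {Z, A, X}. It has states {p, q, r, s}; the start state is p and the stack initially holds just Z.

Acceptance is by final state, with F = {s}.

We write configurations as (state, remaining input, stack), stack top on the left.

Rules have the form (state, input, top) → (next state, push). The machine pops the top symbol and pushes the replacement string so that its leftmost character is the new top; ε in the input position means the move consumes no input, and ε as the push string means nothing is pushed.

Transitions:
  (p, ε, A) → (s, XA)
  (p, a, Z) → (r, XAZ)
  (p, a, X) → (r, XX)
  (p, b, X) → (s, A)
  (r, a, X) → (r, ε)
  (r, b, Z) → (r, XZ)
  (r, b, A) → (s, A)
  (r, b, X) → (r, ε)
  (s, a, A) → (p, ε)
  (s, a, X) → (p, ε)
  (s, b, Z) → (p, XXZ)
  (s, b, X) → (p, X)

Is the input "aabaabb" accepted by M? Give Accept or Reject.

(p, aabaabb, Z)
  read a, top Z: go to r, push XAZ → (r, abaabb, XAZ)
  read a, top X: go to r, push ε → (r, baabb, AZ)
  read b, top A: go to s, push A → (s, aabb, AZ)
  read a, top A: go to p, push ε → (p, abb, Z)
  read a, top Z: go to r, push XAZ → (r, bb, XAZ)
  read b, top X: go to r, push ε → (r, b, AZ)
  read b, top A: go to s, push A → (s, ε, AZ)
All input consumed; state s ∈ F.

Accept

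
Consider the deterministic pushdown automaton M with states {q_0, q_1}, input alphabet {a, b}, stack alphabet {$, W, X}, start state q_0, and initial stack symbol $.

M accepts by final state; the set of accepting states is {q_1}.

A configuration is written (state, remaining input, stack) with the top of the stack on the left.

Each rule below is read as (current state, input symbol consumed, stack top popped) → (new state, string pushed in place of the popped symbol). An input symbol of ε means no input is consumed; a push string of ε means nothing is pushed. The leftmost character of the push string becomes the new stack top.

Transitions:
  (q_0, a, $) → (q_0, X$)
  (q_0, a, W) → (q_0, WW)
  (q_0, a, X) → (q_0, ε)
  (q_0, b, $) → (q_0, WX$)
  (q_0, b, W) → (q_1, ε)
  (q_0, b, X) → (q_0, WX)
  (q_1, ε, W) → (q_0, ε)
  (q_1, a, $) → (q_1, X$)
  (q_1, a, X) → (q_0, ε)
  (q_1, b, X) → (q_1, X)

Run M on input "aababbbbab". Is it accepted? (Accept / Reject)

Reject

(q_0, aababbbbab, $)
  read a, top $: go to q_0, push X$ → (q_0, ababbbbab, X$)
  read a, top X: go to q_0, push ε → (q_0, babbbbab, $)
  read b, top $: go to q_0, push WX$ → (q_0, abbbbab, WX$)
  read a, top W: go to q_0, push WW → (q_0, bbbbab, WWX$)
  read b, top W: go to q_1, push ε → (q_1, bbbab, WX$)
  ε-move, top W: go to q_0, push ε → (q_0, bbbab, X$)
  read b, top X: go to q_0, push WX → (q_0, bbab, WX$)
  read b, top W: go to q_1, push ε → (q_1, bab, X$)
  read b, top X: go to q_1, push X → (q_1, ab, X$)
  read a, top X: go to q_0, push ε → (q_0, b, $)
  read b, top $: go to q_0, push WX$ → (q_0, ε, WX$)
All input consumed; state q_0 ∉ F and no further ε-move applies.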